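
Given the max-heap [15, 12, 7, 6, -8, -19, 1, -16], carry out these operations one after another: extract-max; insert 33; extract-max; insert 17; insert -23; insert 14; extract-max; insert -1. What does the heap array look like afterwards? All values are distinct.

extract-max → returns 15:
  remove root 15; move last element -16 to root → [-16, 12, 7, 6, -8, -19, 1]
  -16 vs larger child 12 at index 1, swap → [12, -16, 7, 6, -8, -19, 1]
  -16 vs larger child 6 at index 3, swap → [12, 6, 7, -16, -8, -19, 1]
insert 33:
  append 33 at index 7 → [12, 6, 7, -16, -8, -19, 1, 33]
  33 > parent -16 at index 3, swap → [12, 6, 7, 33, -8, -19, 1, -16]
  33 > parent 6 at index 1, swap → [12, 33, 7, 6, -8, -19, 1, -16]
  33 > parent 12 at index 0, swap → [33, 12, 7, 6, -8, -19, 1, -16]
extract-max → returns 33:
  remove root 33; move last element -16 to root → [-16, 12, 7, 6, -8, -19, 1]
  -16 vs larger child 12 at index 1, swap → [12, -16, 7, 6, -8, -19, 1]
  -16 vs larger child 6 at index 3, swap → [12, 6, 7, -16, -8, -19, 1]
insert 17:
  append 17 at index 7 → [12, 6, 7, -16, -8, -19, 1, 17]
  17 > parent -16 at index 3, swap → [12, 6, 7, 17, -8, -19, 1, -16]
  17 > parent 6 at index 1, swap → [12, 17, 7, 6, -8, -19, 1, -16]
  17 > parent 12 at index 0, swap → [17, 12, 7, 6, -8, -19, 1, -16]
insert -23:
  append -23 at index 8 → [17, 12, 7, 6, -8, -19, 1, -16, -23] (no swap needed)
insert 14:
  append 14 at index 9 → [17, 12, 7, 6, -8, -19, 1, -16, -23, 14]
  14 > parent -8 at index 4, swap → [17, 12, 7, 6, 14, -19, 1, -16, -23, -8]
  14 > parent 12 at index 1, swap → [17, 14, 7, 6, 12, -19, 1, -16, -23, -8]
extract-max → returns 17:
  remove root 17; move last element -8 to root → [-8, 14, 7, 6, 12, -19, 1, -16, -23]
  -8 vs larger child 14 at index 1, swap → [14, -8, 7, 6, 12, -19, 1, -16, -23]
  -8 vs larger child 12 at index 4, swap → [14, 12, 7, 6, -8, -19, 1, -16, -23]
insert -1:
  append -1 at index 9 → [14, 12, 7, 6, -8, -19, 1, -16, -23, -1]
  -1 > parent -8 at index 4, swap → [14, 12, 7, 6, -1, -19, 1, -16, -23, -8]

[14, 12, 7, 6, -1, -19, 1, -16, -23, -8]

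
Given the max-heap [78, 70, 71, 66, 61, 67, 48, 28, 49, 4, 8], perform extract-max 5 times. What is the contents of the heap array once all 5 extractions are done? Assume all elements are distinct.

[61, 49, 48, 4, 28, 8]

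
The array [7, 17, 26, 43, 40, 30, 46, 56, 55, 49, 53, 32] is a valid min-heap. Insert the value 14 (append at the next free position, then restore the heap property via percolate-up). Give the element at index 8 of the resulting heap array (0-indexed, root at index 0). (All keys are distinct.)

append 14 at index 12 → [7, 17, 26, 43, 40, 30, 46, 56, 55, 49, 53, 32, 14]
14 < parent 30 at index 5, swap → [7, 17, 26, 43, 40, 14, 46, 56, 55, 49, 53, 32, 30]
14 < parent 26 at index 2, swap → [7, 17, 14, 43, 40, 26, 46, 56, 55, 49, 53, 32, 30]
resulting array: [7, 17, 14, 43, 40, 26, 46, 56, 55, 49, 53, 32, 30]

55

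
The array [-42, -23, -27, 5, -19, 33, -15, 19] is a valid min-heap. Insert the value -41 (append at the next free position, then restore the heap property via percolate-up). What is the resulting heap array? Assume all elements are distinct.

[-42, -41, -27, -23, -19, 33, -15, 19, 5]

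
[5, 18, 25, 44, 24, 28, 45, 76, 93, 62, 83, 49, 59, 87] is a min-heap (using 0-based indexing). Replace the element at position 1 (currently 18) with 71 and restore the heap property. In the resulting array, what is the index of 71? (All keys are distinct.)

9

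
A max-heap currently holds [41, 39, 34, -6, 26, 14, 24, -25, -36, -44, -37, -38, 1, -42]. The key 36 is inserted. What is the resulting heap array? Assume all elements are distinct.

append 36 at index 14 → [41, 39, 34, -6, 26, 14, 24, -25, -36, -44, -37, -38, 1, -42, 36]
36 > parent 24 at index 6, swap → [41, 39, 34, -6, 26, 14, 36, -25, -36, -44, -37, -38, 1, -42, 24]
36 > parent 34 at index 2, swap → [41, 39, 36, -6, 26, 14, 34, -25, -36, -44, -37, -38, 1, -42, 24]

[41, 39, 36, -6, 26, 14, 34, -25, -36, -44, -37, -38, 1, -42, 24]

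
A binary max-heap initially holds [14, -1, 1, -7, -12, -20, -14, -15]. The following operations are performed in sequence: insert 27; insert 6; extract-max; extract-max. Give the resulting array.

[6, -1, 1, -7, -12, -20, -14, -15]

insert 27:
  append 27 at index 8 → [14, -1, 1, -7, -12, -20, -14, -15, 27]
  27 > parent -7 at index 3, swap → [14, -1, 1, 27, -12, -20, -14, -15, -7]
  27 > parent -1 at index 1, swap → [14, 27, 1, -1, -12, -20, -14, -15, -7]
  27 > parent 14 at index 0, swap → [27, 14, 1, -1, -12, -20, -14, -15, -7]
insert 6:
  append 6 at index 9 → [27, 14, 1, -1, -12, -20, -14, -15, -7, 6]
  6 > parent -12 at index 4, swap → [27, 14, 1, -1, 6, -20, -14, -15, -7, -12]
extract-max → returns 27:
  remove root 27; move last element -12 to root → [-12, 14, 1, -1, 6, -20, -14, -15, -7]
  -12 vs larger child 14 at index 1, swap → [14, -12, 1, -1, 6, -20, -14, -15, -7]
  -12 vs larger child 6 at index 4, swap → [14, 6, 1, -1, -12, -20, -14, -15, -7]
extract-max → returns 14:
  remove root 14; move last element -7 to root → [-7, 6, 1, -1, -12, -20, -14, -15]
  -7 vs larger child 6 at index 1, swap → [6, -7, 1, -1, -12, -20, -14, -15]
  -7 vs larger child -1 at index 3, swap → [6, -1, 1, -7, -12, -20, -14, -15]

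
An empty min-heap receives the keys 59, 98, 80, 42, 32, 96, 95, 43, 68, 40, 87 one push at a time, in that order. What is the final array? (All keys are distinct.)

[32, 40, 80, 43, 42, 96, 95, 98, 68, 59, 87]

Insert 59:
  append 59 at index 0 → [59] (no swap needed)
Insert 98:
  append 98 at index 1 → [59, 98] (no swap needed)
Insert 80:
  append 80 at index 2 → [59, 98, 80] (no swap needed)
Insert 42:
  append 42 at index 3 → [59, 98, 80, 42]
  42 < parent 98 at index 1, swap → [59, 42, 80, 98]
  42 < parent 59 at index 0, swap → [42, 59, 80, 98]
Insert 32:
  append 32 at index 4 → [42, 59, 80, 98, 32]
  32 < parent 59 at index 1, swap → [42, 32, 80, 98, 59]
  32 < parent 42 at index 0, swap → [32, 42, 80, 98, 59]
Insert 96:
  append 96 at index 5 → [32, 42, 80, 98, 59, 96] (no swap needed)
Insert 95:
  append 95 at index 6 → [32, 42, 80, 98, 59, 96, 95] (no swap needed)
Insert 43:
  append 43 at index 7 → [32, 42, 80, 98, 59, 96, 95, 43]
  43 < parent 98 at index 3, swap → [32, 42, 80, 43, 59, 96, 95, 98]
Insert 68:
  append 68 at index 8 → [32, 42, 80, 43, 59, 96, 95, 98, 68] (no swap needed)
Insert 40:
  append 40 at index 9 → [32, 42, 80, 43, 59, 96, 95, 98, 68, 40]
  40 < parent 59 at index 4, swap → [32, 42, 80, 43, 40, 96, 95, 98, 68, 59]
  40 < parent 42 at index 1, swap → [32, 40, 80, 43, 42, 96, 95, 98, 68, 59]
Insert 87:
  append 87 at index 10 → [32, 40, 80, 43, 42, 96, 95, 98, 68, 59, 87] (no swap needed)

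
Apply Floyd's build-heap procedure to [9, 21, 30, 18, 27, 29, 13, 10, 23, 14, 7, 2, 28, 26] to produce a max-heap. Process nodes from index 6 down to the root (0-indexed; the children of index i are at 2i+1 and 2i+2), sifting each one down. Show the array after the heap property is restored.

[30, 27, 29, 23, 21, 28, 26, 10, 18, 14, 7, 2, 9, 13]

sift down from index 6:
  13 vs only child 26 at index 13, swap → [9, 21, 30, 18, 27, 29, 26, 10, 23, 14, 7, 2, 28, 13]
sift down from index 5: already satisfies heap property
sift down from index 4: already satisfies heap property
sift down from index 3:
  18 vs larger child 23 at index 8, swap → [9, 21, 30, 23, 27, 29, 26, 10, 18, 14, 7, 2, 28, 13]
sift down from index 2: already satisfies heap property
sift down from index 1:
  21 vs larger child 27 at index 4, swap → [9, 27, 30, 23, 21, 29, 26, 10, 18, 14, 7, 2, 28, 13]
sift down from index 0:
  9 vs larger child 30 at index 2, swap → [30, 27, 9, 23, 21, 29, 26, 10, 18, 14, 7, 2, 28, 13]
  9 vs larger child 29 at index 5, swap → [30, 27, 29, 23, 21, 9, 26, 10, 18, 14, 7, 2, 28, 13]
  9 vs larger child 28 at index 12, swap → [30, 27, 29, 23, 21, 28, 26, 10, 18, 14, 7, 2, 9, 13]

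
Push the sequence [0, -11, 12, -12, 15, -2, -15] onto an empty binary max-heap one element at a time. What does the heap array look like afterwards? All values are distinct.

Insert 0:
  append 0 at index 0 → [0] (no swap needed)
Insert -11:
  append -11 at index 1 → [0, -11] (no swap needed)
Insert 12:
  append 12 at index 2 → [0, -11, 12]
  12 > parent 0 at index 0, swap → [12, -11, 0]
Insert -12:
  append -12 at index 3 → [12, -11, 0, -12] (no swap needed)
Insert 15:
  append 15 at index 4 → [12, -11, 0, -12, 15]
  15 > parent -11 at index 1, swap → [12, 15, 0, -12, -11]
  15 > parent 12 at index 0, swap → [15, 12, 0, -12, -11]
Insert -2:
  append -2 at index 5 → [15, 12, 0, -12, -11, -2] (no swap needed)
Insert -15:
  append -15 at index 6 → [15, 12, 0, -12, -11, -2, -15] (no swap needed)

[15, 12, 0, -12, -11, -2, -15]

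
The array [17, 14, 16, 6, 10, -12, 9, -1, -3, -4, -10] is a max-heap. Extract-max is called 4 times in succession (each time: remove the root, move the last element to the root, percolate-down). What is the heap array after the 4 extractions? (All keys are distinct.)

extract-max #1 returns 17:
  remove root 17; move last element -10 to root → [-10, 14, 16, 6, 10, -12, 9, -1, -3, -4]
  -10 vs larger child 16 at index 2, swap → [16, 14, -10, 6, 10, -12, 9, -1, -3, -4]
  -10 vs larger child 9 at index 6, swap → [16, 14, 9, 6, 10, -12, -10, -1, -3, -4]
extract-max #2 returns 16:
  remove root 16; move last element -4 to root → [-4, 14, 9, 6, 10, -12, -10, -1, -3]
  -4 vs larger child 14 at index 1, swap → [14, -4, 9, 6, 10, -12, -10, -1, -3]
  -4 vs larger child 10 at index 4, swap → [14, 10, 9, 6, -4, -12, -10, -1, -3]
extract-max #3 returns 14:
  remove root 14; move last element -3 to root → [-3, 10, 9, 6, -4, -12, -10, -1]
  -3 vs larger child 10 at index 1, swap → [10, -3, 9, 6, -4, -12, -10, -1]
  -3 vs larger child 6 at index 3, swap → [10, 6, 9, -3, -4, -12, -10, -1]
  -3 vs only child -1 at index 7, swap → [10, 6, 9, -1, -4, -12, -10, -3]
extract-max #4 returns 10:
  remove root 10; move last element -3 to root → [-3, 6, 9, -1, -4, -12, -10]
  -3 vs larger child 9 at index 2, swap → [9, 6, -3, -1, -4, -12, -10]

[9, 6, -3, -1, -4, -12, -10]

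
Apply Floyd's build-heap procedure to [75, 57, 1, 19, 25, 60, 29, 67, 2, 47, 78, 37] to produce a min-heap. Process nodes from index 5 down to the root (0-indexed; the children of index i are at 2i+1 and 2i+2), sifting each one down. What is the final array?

[1, 2, 29, 19, 25, 37, 75, 67, 57, 47, 78, 60]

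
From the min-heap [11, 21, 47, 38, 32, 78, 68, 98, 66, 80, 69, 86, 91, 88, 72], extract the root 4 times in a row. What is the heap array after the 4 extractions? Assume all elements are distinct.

[47, 66, 68, 88, 69, 78, 86, 98, 91, 80, 72]

extract-min #1 returns 11:
  remove root 11; move last element 72 to root → [72, 21, 47, 38, 32, 78, 68, 98, 66, 80, 69, 86, 91, 88]
  72 vs smaller child 21 at index 1, swap → [21, 72, 47, 38, 32, 78, 68, 98, 66, 80, 69, 86, 91, 88]
  72 vs smaller child 32 at index 4, swap → [21, 32, 47, 38, 72, 78, 68, 98, 66, 80, 69, 86, 91, 88]
  72 vs smaller child 69 at index 10, swap → [21, 32, 47, 38, 69, 78, 68, 98, 66, 80, 72, 86, 91, 88]
extract-min #2 returns 21:
  remove root 21; move last element 88 to root → [88, 32, 47, 38, 69, 78, 68, 98, 66, 80, 72, 86, 91]
  88 vs smaller child 32 at index 1, swap → [32, 88, 47, 38, 69, 78, 68, 98, 66, 80, 72, 86, 91]
  88 vs smaller child 38 at index 3, swap → [32, 38, 47, 88, 69, 78, 68, 98, 66, 80, 72, 86, 91]
  88 vs smaller child 66 at index 8, swap → [32, 38, 47, 66, 69, 78, 68, 98, 88, 80, 72, 86, 91]
extract-min #3 returns 32:
  remove root 32; move last element 91 to root → [91, 38, 47, 66, 69, 78, 68, 98, 88, 80, 72, 86]
  91 vs smaller child 38 at index 1, swap → [38, 91, 47, 66, 69, 78, 68, 98, 88, 80, 72, 86]
  91 vs smaller child 66 at index 3, swap → [38, 66, 47, 91, 69, 78, 68, 98, 88, 80, 72, 86]
  91 vs smaller child 88 at index 8, swap → [38, 66, 47, 88, 69, 78, 68, 98, 91, 80, 72, 86]
extract-min #4 returns 38:
  remove root 38; move last element 86 to root → [86, 66, 47, 88, 69, 78, 68, 98, 91, 80, 72]
  86 vs smaller child 47 at index 2, swap → [47, 66, 86, 88, 69, 78, 68, 98, 91, 80, 72]
  86 vs smaller child 68 at index 6, swap → [47, 66, 68, 88, 69, 78, 86, 98, 91, 80, 72]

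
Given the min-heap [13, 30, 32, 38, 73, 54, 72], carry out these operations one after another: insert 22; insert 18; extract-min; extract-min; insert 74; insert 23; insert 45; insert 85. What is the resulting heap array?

[22, 23, 32, 30, 45, 54, 72, 74, 38, 73, 85]

insert 22:
  append 22 at index 7 → [13, 30, 32, 38, 73, 54, 72, 22]
  22 < parent 38 at index 3, swap → [13, 30, 32, 22, 73, 54, 72, 38]
  22 < parent 30 at index 1, swap → [13, 22, 32, 30, 73, 54, 72, 38]
insert 18:
  append 18 at index 8 → [13, 22, 32, 30, 73, 54, 72, 38, 18]
  18 < parent 30 at index 3, swap → [13, 22, 32, 18, 73, 54, 72, 38, 30]
  18 < parent 22 at index 1, swap → [13, 18, 32, 22, 73, 54, 72, 38, 30]
extract-min → returns 13:
  remove root 13; move last element 30 to root → [30, 18, 32, 22, 73, 54, 72, 38]
  30 vs smaller child 18 at index 1, swap → [18, 30, 32, 22, 73, 54, 72, 38]
  30 vs smaller child 22 at index 3, swap → [18, 22, 32, 30, 73, 54, 72, 38]
extract-min → returns 18:
  remove root 18; move last element 38 to root → [38, 22, 32, 30, 73, 54, 72]
  38 vs smaller child 22 at index 1, swap → [22, 38, 32, 30, 73, 54, 72]
  38 vs smaller child 30 at index 3, swap → [22, 30, 32, 38, 73, 54, 72]
insert 74:
  append 74 at index 7 → [22, 30, 32, 38, 73, 54, 72, 74] (no swap needed)
insert 23:
  append 23 at index 8 → [22, 30, 32, 38, 73, 54, 72, 74, 23]
  23 < parent 38 at index 3, swap → [22, 30, 32, 23, 73, 54, 72, 74, 38]
  23 < parent 30 at index 1, swap → [22, 23, 32, 30, 73, 54, 72, 74, 38]
insert 45:
  append 45 at index 9 → [22, 23, 32, 30, 73, 54, 72, 74, 38, 45]
  45 < parent 73 at index 4, swap → [22, 23, 32, 30, 45, 54, 72, 74, 38, 73]
insert 85:
  append 85 at index 10 → [22, 23, 32, 30, 45, 54, 72, 74, 38, 73, 85] (no swap needed)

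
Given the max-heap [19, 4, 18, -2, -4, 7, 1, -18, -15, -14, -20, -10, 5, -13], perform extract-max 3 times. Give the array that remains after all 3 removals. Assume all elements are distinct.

extract-max #1 returns 19:
  remove root 19; move last element -13 to root → [-13, 4, 18, -2, -4, 7, 1, -18, -15, -14, -20, -10, 5]
  -13 vs larger child 18 at index 2, swap → [18, 4, -13, -2, -4, 7, 1, -18, -15, -14, -20, -10, 5]
  -13 vs larger child 7 at index 5, swap → [18, 4, 7, -2, -4, -13, 1, -18, -15, -14, -20, -10, 5]
  -13 vs larger child 5 at index 12, swap → [18, 4, 7, -2, -4, 5, 1, -18, -15, -14, -20, -10, -13]
extract-max #2 returns 18:
  remove root 18; move last element -13 to root → [-13, 4, 7, -2, -4, 5, 1, -18, -15, -14, -20, -10]
  -13 vs larger child 7 at index 2, swap → [7, 4, -13, -2, -4, 5, 1, -18, -15, -14, -20, -10]
  -13 vs larger child 5 at index 5, swap → [7, 4, 5, -2, -4, -13, 1, -18, -15, -14, -20, -10]
  -13 vs only child -10 at index 11, swap → [7, 4, 5, -2, -4, -10, 1, -18, -15, -14, -20, -13]
extract-max #3 returns 7:
  remove root 7; move last element -13 to root → [-13, 4, 5, -2, -4, -10, 1, -18, -15, -14, -20]
  -13 vs larger child 5 at index 2, swap → [5, 4, -13, -2, -4, -10, 1, -18, -15, -14, -20]
  -13 vs larger child 1 at index 6, swap → [5, 4, 1, -2, -4, -10, -13, -18, -15, -14, -20]

[5, 4, 1, -2, -4, -10, -13, -18, -15, -14, -20]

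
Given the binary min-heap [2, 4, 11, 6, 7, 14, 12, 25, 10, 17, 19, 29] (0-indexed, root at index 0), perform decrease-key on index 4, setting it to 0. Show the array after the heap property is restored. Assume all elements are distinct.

set index 4 from 7 to 0 → [2, 4, 11, 6, 0, 14, 12, 25, 10, 17, 19, 29]
0 < parent 4 at index 1, swap → [2, 0, 11, 6, 4, 14, 12, 25, 10, 17, 19, 29]
0 < parent 2 at index 0, swap → [0, 2, 11, 6, 4, 14, 12, 25, 10, 17, 19, 29]

[0, 2, 11, 6, 4, 14, 12, 25, 10, 17, 19, 29]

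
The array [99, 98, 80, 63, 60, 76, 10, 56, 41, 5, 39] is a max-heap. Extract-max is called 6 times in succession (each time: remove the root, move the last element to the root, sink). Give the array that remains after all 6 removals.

[56, 39, 41, 10, 5]

extract-max #1 returns 99:
  remove root 99; move last element 39 to root → [39, 98, 80, 63, 60, 76, 10, 56, 41, 5]
  39 vs larger child 98 at index 1, swap → [98, 39, 80, 63, 60, 76, 10, 56, 41, 5]
  39 vs larger child 63 at index 3, swap → [98, 63, 80, 39, 60, 76, 10, 56, 41, 5]
  39 vs larger child 56 at index 7, swap → [98, 63, 80, 56, 60, 76, 10, 39, 41, 5]
extract-max #2 returns 98:
  remove root 98; move last element 5 to root → [5, 63, 80, 56, 60, 76, 10, 39, 41]
  5 vs larger child 80 at index 2, swap → [80, 63, 5, 56, 60, 76, 10, 39, 41]
  5 vs larger child 76 at index 5, swap → [80, 63, 76, 56, 60, 5, 10, 39, 41]
extract-max #3 returns 80:
  remove root 80; move last element 41 to root → [41, 63, 76, 56, 60, 5, 10, 39]
  41 vs larger child 76 at index 2, swap → [76, 63, 41, 56, 60, 5, 10, 39]
extract-max #4 returns 76:
  remove root 76; move last element 39 to root → [39, 63, 41, 56, 60, 5, 10]
  39 vs larger child 63 at index 1, swap → [63, 39, 41, 56, 60, 5, 10]
  39 vs larger child 60 at index 4, swap → [63, 60, 41, 56, 39, 5, 10]
extract-max #5 returns 63:
  remove root 63; move last element 10 to root → [10, 60, 41, 56, 39, 5]
  10 vs larger child 60 at index 1, swap → [60, 10, 41, 56, 39, 5]
  10 vs larger child 56 at index 3, swap → [60, 56, 41, 10, 39, 5]
extract-max #6 returns 60:
  remove root 60; move last element 5 to root → [5, 56, 41, 10, 39]
  5 vs larger child 56 at index 1, swap → [56, 5, 41, 10, 39]
  5 vs larger child 39 at index 4, swap → [56, 39, 41, 10, 5]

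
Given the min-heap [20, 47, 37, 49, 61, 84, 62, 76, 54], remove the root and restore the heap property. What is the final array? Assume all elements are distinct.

[37, 47, 54, 49, 61, 84, 62, 76]

remove root 20; move last element 54 to root → [54, 47, 37, 49, 61, 84, 62, 76]
54 vs smaller child 37 at index 2, swap → [37, 47, 54, 49, 61, 84, 62, 76]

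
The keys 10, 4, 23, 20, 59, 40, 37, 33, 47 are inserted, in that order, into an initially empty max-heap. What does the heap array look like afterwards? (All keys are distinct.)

Insert 10:
  append 10 at index 0 → [10] (no swap needed)
Insert 4:
  append 4 at index 1 → [10, 4] (no swap needed)
Insert 23:
  append 23 at index 2 → [10, 4, 23]
  23 > parent 10 at index 0, swap → [23, 4, 10]
Insert 20:
  append 20 at index 3 → [23, 4, 10, 20]
  20 > parent 4 at index 1, swap → [23, 20, 10, 4]
Insert 59:
  append 59 at index 4 → [23, 20, 10, 4, 59]
  59 > parent 20 at index 1, swap → [23, 59, 10, 4, 20]
  59 > parent 23 at index 0, swap → [59, 23, 10, 4, 20]
Insert 40:
  append 40 at index 5 → [59, 23, 10, 4, 20, 40]
  40 > parent 10 at index 2, swap → [59, 23, 40, 4, 20, 10]
Insert 37:
  append 37 at index 6 → [59, 23, 40, 4, 20, 10, 37] (no swap needed)
Insert 33:
  append 33 at index 7 → [59, 23, 40, 4, 20, 10, 37, 33]
  33 > parent 4 at index 3, swap → [59, 23, 40, 33, 20, 10, 37, 4]
  33 > parent 23 at index 1, swap → [59, 33, 40, 23, 20, 10, 37, 4]
Insert 47:
  append 47 at index 8 → [59, 33, 40, 23, 20, 10, 37, 4, 47]
  47 > parent 23 at index 3, swap → [59, 33, 40, 47, 20, 10, 37, 4, 23]
  47 > parent 33 at index 1, swap → [59, 47, 40, 33, 20, 10, 37, 4, 23]

[59, 47, 40, 33, 20, 10, 37, 4, 23]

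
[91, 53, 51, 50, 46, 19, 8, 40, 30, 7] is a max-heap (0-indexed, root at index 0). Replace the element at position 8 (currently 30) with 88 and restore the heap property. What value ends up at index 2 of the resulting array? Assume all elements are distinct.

51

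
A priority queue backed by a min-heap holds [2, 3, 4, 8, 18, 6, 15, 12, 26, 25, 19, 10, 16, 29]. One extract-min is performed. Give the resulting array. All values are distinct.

[3, 8, 4, 12, 18, 6, 15, 29, 26, 25, 19, 10, 16]

remove root 2; move last element 29 to root → [29, 3, 4, 8, 18, 6, 15, 12, 26, 25, 19, 10, 16]
29 vs smaller child 3 at index 1, swap → [3, 29, 4, 8, 18, 6, 15, 12, 26, 25, 19, 10, 16]
29 vs smaller child 8 at index 3, swap → [3, 8, 4, 29, 18, 6, 15, 12, 26, 25, 19, 10, 16]
29 vs smaller child 12 at index 7, swap → [3, 8, 4, 12, 18, 6, 15, 29, 26, 25, 19, 10, 16]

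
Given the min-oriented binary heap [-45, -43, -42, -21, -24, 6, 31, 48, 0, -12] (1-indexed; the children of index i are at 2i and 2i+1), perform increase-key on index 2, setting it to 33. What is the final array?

set index 2 from -43 to 33 → [-45, 33, -42, -21, -24, 6, 31, 48, 0, -12]
33 vs smaller child -24 at index 5, swap → [-45, -24, -42, -21, 33, 6, 31, 48, 0, -12]
33 vs only child -12 at index 10, swap → [-45, -24, -42, -21, -12, 6, 31, 48, 0, 33]

[-45, -24, -42, -21, -12, 6, 31, 48, 0, 33]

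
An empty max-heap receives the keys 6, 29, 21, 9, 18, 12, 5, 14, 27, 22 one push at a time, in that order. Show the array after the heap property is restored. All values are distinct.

[29, 27, 21, 18, 22, 12, 5, 6, 14, 9]

Insert 6:
  append 6 at index 0 → [6] (no swap needed)
Insert 29:
  append 29 at index 1 → [6, 29]
  29 > parent 6 at index 0, swap → [29, 6]
Insert 21:
  append 21 at index 2 → [29, 6, 21] (no swap needed)
Insert 9:
  append 9 at index 3 → [29, 6, 21, 9]
  9 > parent 6 at index 1, swap → [29, 9, 21, 6]
Insert 18:
  append 18 at index 4 → [29, 9, 21, 6, 18]
  18 > parent 9 at index 1, swap → [29, 18, 21, 6, 9]
Insert 12:
  append 12 at index 5 → [29, 18, 21, 6, 9, 12] (no swap needed)
Insert 5:
  append 5 at index 6 → [29, 18, 21, 6, 9, 12, 5] (no swap needed)
Insert 14:
  append 14 at index 7 → [29, 18, 21, 6, 9, 12, 5, 14]
  14 > parent 6 at index 3, swap → [29, 18, 21, 14, 9, 12, 5, 6]
Insert 27:
  append 27 at index 8 → [29, 18, 21, 14, 9, 12, 5, 6, 27]
  27 > parent 14 at index 3, swap → [29, 18, 21, 27, 9, 12, 5, 6, 14]
  27 > parent 18 at index 1, swap → [29, 27, 21, 18, 9, 12, 5, 6, 14]
Insert 22:
  append 22 at index 9 → [29, 27, 21, 18, 9, 12, 5, 6, 14, 22]
  22 > parent 9 at index 4, swap → [29, 27, 21, 18, 22, 12, 5, 6, 14, 9]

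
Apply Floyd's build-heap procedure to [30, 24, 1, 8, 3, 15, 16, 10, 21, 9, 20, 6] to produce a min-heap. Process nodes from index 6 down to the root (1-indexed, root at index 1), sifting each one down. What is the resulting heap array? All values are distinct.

sift down from index 6:
  15 vs only child 6 at index 12, swap → [30, 24, 1, 8, 3, 6, 16, 10, 21, 9, 20, 15]
sift down from index 5: already satisfies heap property
sift down from index 4: already satisfies heap property
sift down from index 3: already satisfies heap property
sift down from index 2:
  24 vs smaller child 3 at index 5, swap → [30, 3, 1, 8, 24, 6, 16, 10, 21, 9, 20, 15]
  24 vs smaller child 9 at index 10, swap → [30, 3, 1, 8, 9, 6, 16, 10, 21, 24, 20, 15]
sift down from index 1:
  30 vs smaller child 1 at index 3, swap → [1, 3, 30, 8, 9, 6, 16, 10, 21, 24, 20, 15]
  30 vs smaller child 6 at index 6, swap → [1, 3, 6, 8, 9, 30, 16, 10, 21, 24, 20, 15]
  30 vs only child 15 at index 12, swap → [1, 3, 6, 8, 9, 15, 16, 10, 21, 24, 20, 30]

[1, 3, 6, 8, 9, 15, 16, 10, 21, 24, 20, 30]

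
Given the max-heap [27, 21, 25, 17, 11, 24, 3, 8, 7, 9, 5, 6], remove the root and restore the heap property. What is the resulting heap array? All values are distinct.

[25, 21, 24, 17, 11, 6, 3, 8, 7, 9, 5]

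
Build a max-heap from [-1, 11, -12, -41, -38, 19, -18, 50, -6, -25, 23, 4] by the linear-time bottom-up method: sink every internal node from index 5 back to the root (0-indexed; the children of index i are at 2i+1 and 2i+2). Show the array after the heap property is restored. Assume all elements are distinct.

sift down from index 5: already satisfies heap property
sift down from index 4:
  -38 vs larger child 23 at index 10, swap → [-1, 11, -12, -41, 23, 19, -18, 50, -6, -25, -38, 4]
sift down from index 3:
  -41 vs larger child 50 at index 7, swap → [-1, 11, -12, 50, 23, 19, -18, -41, -6, -25, -38, 4]
sift down from index 2:
  -12 vs larger child 19 at index 5, swap → [-1, 11, 19, 50, 23, -12, -18, -41, -6, -25, -38, 4]
  -12 vs only child 4 at index 11, swap → [-1, 11, 19, 50, 23, 4, -18, -41, -6, -25, -38, -12]
sift down from index 1:
  11 vs larger child 50 at index 3, swap → [-1, 50, 19, 11, 23, 4, -18, -41, -6, -25, -38, -12]
sift down from index 0:
  -1 vs larger child 50 at index 1, swap → [50, -1, 19, 11, 23, 4, -18, -41, -6, -25, -38, -12]
  -1 vs larger child 23 at index 4, swap → [50, 23, 19, 11, -1, 4, -18, -41, -6, -25, -38, -12]

[50, 23, 19, 11, -1, 4, -18, -41, -6, -25, -38, -12]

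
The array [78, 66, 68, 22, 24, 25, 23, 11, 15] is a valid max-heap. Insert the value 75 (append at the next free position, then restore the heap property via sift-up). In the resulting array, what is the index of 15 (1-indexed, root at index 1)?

9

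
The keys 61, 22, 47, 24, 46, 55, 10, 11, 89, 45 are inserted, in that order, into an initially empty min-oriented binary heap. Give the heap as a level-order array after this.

[10, 11, 22, 24, 45, 55, 47, 61, 89, 46]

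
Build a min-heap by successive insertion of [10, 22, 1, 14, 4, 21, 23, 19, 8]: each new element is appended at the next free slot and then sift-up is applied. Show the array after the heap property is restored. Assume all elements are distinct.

Insert 10:
  append 10 at index 0 → [10] (no swap needed)
Insert 22:
  append 22 at index 1 → [10, 22] (no swap needed)
Insert 1:
  append 1 at index 2 → [10, 22, 1]
  1 < parent 10 at index 0, swap → [1, 22, 10]
Insert 14:
  append 14 at index 3 → [1, 22, 10, 14]
  14 < parent 22 at index 1, swap → [1, 14, 10, 22]
Insert 4:
  append 4 at index 4 → [1, 14, 10, 22, 4]
  4 < parent 14 at index 1, swap → [1, 4, 10, 22, 14]
Insert 21:
  append 21 at index 5 → [1, 4, 10, 22, 14, 21] (no swap needed)
Insert 23:
  append 23 at index 6 → [1, 4, 10, 22, 14, 21, 23] (no swap needed)
Insert 19:
  append 19 at index 7 → [1, 4, 10, 22, 14, 21, 23, 19]
  19 < parent 22 at index 3, swap → [1, 4, 10, 19, 14, 21, 23, 22]
Insert 8:
  append 8 at index 8 → [1, 4, 10, 19, 14, 21, 23, 22, 8]
  8 < parent 19 at index 3, swap → [1, 4, 10, 8, 14, 21, 23, 22, 19]

[1, 4, 10, 8, 14, 21, 23, 22, 19]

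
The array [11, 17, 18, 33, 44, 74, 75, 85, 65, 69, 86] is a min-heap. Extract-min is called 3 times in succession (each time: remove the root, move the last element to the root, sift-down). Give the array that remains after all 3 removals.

[33, 44, 69, 65, 86, 74, 75, 85]

extract-min #1 returns 11:
  remove root 11; move last element 86 to root → [86, 17, 18, 33, 44, 74, 75, 85, 65, 69]
  86 vs smaller child 17 at index 1, swap → [17, 86, 18, 33, 44, 74, 75, 85, 65, 69]
  86 vs smaller child 33 at index 3, swap → [17, 33, 18, 86, 44, 74, 75, 85, 65, 69]
  86 vs smaller child 65 at index 8, swap → [17, 33, 18, 65, 44, 74, 75, 85, 86, 69]
extract-min #2 returns 17:
  remove root 17; move last element 69 to root → [69, 33, 18, 65, 44, 74, 75, 85, 86]
  69 vs smaller child 18 at index 2, swap → [18, 33, 69, 65, 44, 74, 75, 85, 86]
extract-min #3 returns 18:
  remove root 18; move last element 86 to root → [86, 33, 69, 65, 44, 74, 75, 85]
  86 vs smaller child 33 at index 1, swap → [33, 86, 69, 65, 44, 74, 75, 85]
  86 vs smaller child 44 at index 4, swap → [33, 44, 69, 65, 86, 74, 75, 85]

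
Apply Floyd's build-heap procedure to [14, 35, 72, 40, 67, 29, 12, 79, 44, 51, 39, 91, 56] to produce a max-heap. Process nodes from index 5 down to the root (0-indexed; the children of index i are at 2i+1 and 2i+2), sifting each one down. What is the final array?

[91, 79, 72, 44, 67, 56, 12, 40, 35, 51, 39, 29, 14]

sift down from index 5:
  29 vs larger child 91 at index 11, swap → [14, 35, 72, 40, 67, 91, 12, 79, 44, 51, 39, 29, 56]
sift down from index 4: already satisfies heap property
sift down from index 3:
  40 vs larger child 79 at index 7, swap → [14, 35, 72, 79, 67, 91, 12, 40, 44, 51, 39, 29, 56]
sift down from index 2:
  72 vs larger child 91 at index 5, swap → [14, 35, 91, 79, 67, 72, 12, 40, 44, 51, 39, 29, 56]
sift down from index 1:
  35 vs larger child 79 at index 3, swap → [14, 79, 91, 35, 67, 72, 12, 40, 44, 51, 39, 29, 56]
  35 vs larger child 44 at index 8, swap → [14, 79, 91, 44, 67, 72, 12, 40, 35, 51, 39, 29, 56]
sift down from index 0:
  14 vs larger child 91 at index 2, swap → [91, 79, 14, 44, 67, 72, 12, 40, 35, 51, 39, 29, 56]
  14 vs larger child 72 at index 5, swap → [91, 79, 72, 44, 67, 14, 12, 40, 35, 51, 39, 29, 56]
  14 vs larger child 56 at index 12, swap → [91, 79, 72, 44, 67, 56, 12, 40, 35, 51, 39, 29, 14]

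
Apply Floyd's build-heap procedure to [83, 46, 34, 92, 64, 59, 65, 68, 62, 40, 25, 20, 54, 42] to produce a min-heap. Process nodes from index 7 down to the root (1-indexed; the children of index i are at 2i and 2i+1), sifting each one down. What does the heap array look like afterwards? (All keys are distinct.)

[20, 25, 34, 62, 40, 54, 42, 68, 92, 46, 64, 59, 83, 65]

sift down from index 7:
  65 vs only child 42 at index 14, swap → [83, 46, 34, 92, 64, 59, 42, 68, 62, 40, 25, 20, 54, 65]
sift down from index 6:
  59 vs smaller child 20 at index 12, swap → [83, 46, 34, 92, 64, 20, 42, 68, 62, 40, 25, 59, 54, 65]
sift down from index 5:
  64 vs smaller child 25 at index 11, swap → [83, 46, 34, 92, 25, 20, 42, 68, 62, 40, 64, 59, 54, 65]
sift down from index 4:
  92 vs smaller child 62 at index 9, swap → [83, 46, 34, 62, 25, 20, 42, 68, 92, 40, 64, 59, 54, 65]
sift down from index 3:
  34 vs smaller child 20 at index 6, swap → [83, 46, 20, 62, 25, 34, 42, 68, 92, 40, 64, 59, 54, 65]
sift down from index 2:
  46 vs smaller child 25 at index 5, swap → [83, 25, 20, 62, 46, 34, 42, 68, 92, 40, 64, 59, 54, 65]
  46 vs smaller child 40 at index 10, swap → [83, 25, 20, 62, 40, 34, 42, 68, 92, 46, 64, 59, 54, 65]
sift down from index 1:
  83 vs smaller child 20 at index 3, swap → [20, 25, 83, 62, 40, 34, 42, 68, 92, 46, 64, 59, 54, 65]
  83 vs smaller child 34 at index 6, swap → [20, 25, 34, 62, 40, 83, 42, 68, 92, 46, 64, 59, 54, 65]
  83 vs smaller child 54 at index 13, swap → [20, 25, 34, 62, 40, 54, 42, 68, 92, 46, 64, 59, 83, 65]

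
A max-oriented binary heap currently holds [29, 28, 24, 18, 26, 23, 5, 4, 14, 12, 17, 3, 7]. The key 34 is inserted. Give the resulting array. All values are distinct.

[34, 28, 29, 18, 26, 23, 24, 4, 14, 12, 17, 3, 7, 5]

append 34 at index 13 → [29, 28, 24, 18, 26, 23, 5, 4, 14, 12, 17, 3, 7, 34]
34 > parent 5 at index 6, swap → [29, 28, 24, 18, 26, 23, 34, 4, 14, 12, 17, 3, 7, 5]
34 > parent 24 at index 2, swap → [29, 28, 34, 18, 26, 23, 24, 4, 14, 12, 17, 3, 7, 5]
34 > parent 29 at index 0, swap → [34, 28, 29, 18, 26, 23, 24, 4, 14, 12, 17, 3, 7, 5]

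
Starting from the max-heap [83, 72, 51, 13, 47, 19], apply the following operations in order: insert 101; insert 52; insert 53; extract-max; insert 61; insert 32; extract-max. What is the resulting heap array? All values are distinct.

[72, 61, 52, 53, 47, 19, 51, 13, 32]

insert 101:
  append 101 at index 6 → [83, 72, 51, 13, 47, 19, 101]
  101 > parent 51 at index 2, swap → [83, 72, 101, 13, 47, 19, 51]
  101 > parent 83 at index 0, swap → [101, 72, 83, 13, 47, 19, 51]
insert 52:
  append 52 at index 7 → [101, 72, 83, 13, 47, 19, 51, 52]
  52 > parent 13 at index 3, swap → [101, 72, 83, 52, 47, 19, 51, 13]
insert 53:
  append 53 at index 8 → [101, 72, 83, 52, 47, 19, 51, 13, 53]
  53 > parent 52 at index 3, swap → [101, 72, 83, 53, 47, 19, 51, 13, 52]
extract-max → returns 101:
  remove root 101; move last element 52 to root → [52, 72, 83, 53, 47, 19, 51, 13]
  52 vs larger child 83 at index 2, swap → [83, 72, 52, 53, 47, 19, 51, 13]
insert 61:
  append 61 at index 8 → [83, 72, 52, 53, 47, 19, 51, 13, 61]
  61 > parent 53 at index 3, swap → [83, 72, 52, 61, 47, 19, 51, 13, 53]
insert 32:
  append 32 at index 9 → [83, 72, 52, 61, 47, 19, 51, 13, 53, 32] (no swap needed)
extract-max → returns 83:
  remove root 83; move last element 32 to root → [32, 72, 52, 61, 47, 19, 51, 13, 53]
  32 vs larger child 72 at index 1, swap → [72, 32, 52, 61, 47, 19, 51, 13, 53]
  32 vs larger child 61 at index 3, swap → [72, 61, 52, 32, 47, 19, 51, 13, 53]
  32 vs larger child 53 at index 8, swap → [72, 61, 52, 53, 47, 19, 51, 13, 32]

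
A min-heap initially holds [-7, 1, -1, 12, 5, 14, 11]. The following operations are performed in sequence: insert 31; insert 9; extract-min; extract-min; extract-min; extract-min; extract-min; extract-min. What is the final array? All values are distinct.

insert 31:
  append 31 at index 7 → [-7, 1, -1, 12, 5, 14, 11, 31] (no swap needed)
insert 9:
  append 9 at index 8 → [-7, 1, -1, 12, 5, 14, 11, 31, 9]
  9 < parent 12 at index 3, swap → [-7, 1, -1, 9, 5, 14, 11, 31, 12]
extract-min → returns -7:
  remove root -7; move last element 12 to root → [12, 1, -1, 9, 5, 14, 11, 31]
  12 vs smaller child -1 at index 2, swap → [-1, 1, 12, 9, 5, 14, 11, 31]
  12 vs smaller child 11 at index 6, swap → [-1, 1, 11, 9, 5, 14, 12, 31]
extract-min → returns -1:
  remove root -1; move last element 31 to root → [31, 1, 11, 9, 5, 14, 12]
  31 vs smaller child 1 at index 1, swap → [1, 31, 11, 9, 5, 14, 12]
  31 vs smaller child 5 at index 4, swap → [1, 5, 11, 9, 31, 14, 12]
extract-min → returns 1:
  remove root 1; move last element 12 to root → [12, 5, 11, 9, 31, 14]
  12 vs smaller child 5 at index 1, swap → [5, 12, 11, 9, 31, 14]
  12 vs smaller child 9 at index 3, swap → [5, 9, 11, 12, 31, 14]
extract-min → returns 5:
  remove root 5; move last element 14 to root → [14, 9, 11, 12, 31]
  14 vs smaller child 9 at index 1, swap → [9, 14, 11, 12, 31]
  14 vs smaller child 12 at index 3, swap → [9, 12, 11, 14, 31]
extract-min → returns 9:
  remove root 9; move last element 31 to root → [31, 12, 11, 14]
  31 vs smaller child 11 at index 2, swap → [11, 12, 31, 14]
extract-min → returns 11:
  remove root 11; move last element 14 to root → [14, 12, 31]
  14 vs smaller child 12 at index 1, swap → [12, 14, 31]

[12, 14, 31]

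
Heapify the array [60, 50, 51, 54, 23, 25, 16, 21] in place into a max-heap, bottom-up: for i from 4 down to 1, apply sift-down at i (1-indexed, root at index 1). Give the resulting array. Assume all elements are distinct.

sift down from index 4: already satisfies heap property
sift down from index 3: already satisfies heap property
sift down from index 2:
  50 vs larger child 54 at index 4, swap → [60, 54, 51, 50, 23, 25, 16, 21]
sift down from index 1: already satisfies heap property

[60, 54, 51, 50, 23, 25, 16, 21]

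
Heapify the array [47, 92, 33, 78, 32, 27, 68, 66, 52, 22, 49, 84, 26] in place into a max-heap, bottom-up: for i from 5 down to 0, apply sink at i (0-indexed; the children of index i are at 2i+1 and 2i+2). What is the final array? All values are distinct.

[92, 78, 84, 66, 49, 33, 68, 47, 52, 22, 32, 27, 26]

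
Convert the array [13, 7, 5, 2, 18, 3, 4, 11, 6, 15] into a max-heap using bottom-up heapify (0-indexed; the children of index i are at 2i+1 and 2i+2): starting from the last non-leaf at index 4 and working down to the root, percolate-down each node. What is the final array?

sift down from index 4: already satisfies heap property
sift down from index 3:
  2 vs larger child 11 at index 7, swap → [13, 7, 5, 11, 18, 3, 4, 2, 6, 15]
sift down from index 2: already satisfies heap property
sift down from index 1:
  7 vs larger child 18 at index 4, swap → [13, 18, 5, 11, 7, 3, 4, 2, 6, 15]
  7 vs only child 15 at index 9, swap → [13, 18, 5, 11, 15, 3, 4, 2, 6, 7]
sift down from index 0:
  13 vs larger child 18 at index 1, swap → [18, 13, 5, 11, 15, 3, 4, 2, 6, 7]
  13 vs larger child 15 at index 4, swap → [18, 15, 5, 11, 13, 3, 4, 2, 6, 7]

[18, 15, 5, 11, 13, 3, 4, 2, 6, 7]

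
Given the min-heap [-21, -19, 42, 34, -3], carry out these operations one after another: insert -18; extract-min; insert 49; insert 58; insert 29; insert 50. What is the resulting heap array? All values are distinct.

insert -18:
  append -18 at index 5 → [-21, -19, 42, 34, -3, -18]
  -18 < parent 42 at index 2, swap → [-21, -19, -18, 34, -3, 42]
extract-min → returns -21:
  remove root -21; move last element 42 to root → [42, -19, -18, 34, -3]
  42 vs smaller child -19 at index 1, swap → [-19, 42, -18, 34, -3]
  42 vs smaller child -3 at index 4, swap → [-19, -3, -18, 34, 42]
insert 49:
  append 49 at index 5 → [-19, -3, -18, 34, 42, 49] (no swap needed)
insert 58:
  append 58 at index 6 → [-19, -3, -18, 34, 42, 49, 58] (no swap needed)
insert 29:
  append 29 at index 7 → [-19, -3, -18, 34, 42, 49, 58, 29]
  29 < parent 34 at index 3, swap → [-19, -3, -18, 29, 42, 49, 58, 34]
insert 50:
  append 50 at index 8 → [-19, -3, -18, 29, 42, 49, 58, 34, 50] (no swap needed)

[-19, -3, -18, 29, 42, 49, 58, 34, 50]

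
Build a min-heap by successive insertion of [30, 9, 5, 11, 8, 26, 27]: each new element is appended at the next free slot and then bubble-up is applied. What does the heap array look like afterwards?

Insert 30:
  append 30 at index 0 → [30] (no swap needed)
Insert 9:
  append 9 at index 1 → [30, 9]
  9 < parent 30 at index 0, swap → [9, 30]
Insert 5:
  append 5 at index 2 → [9, 30, 5]
  5 < parent 9 at index 0, swap → [5, 30, 9]
Insert 11:
  append 11 at index 3 → [5, 30, 9, 11]
  11 < parent 30 at index 1, swap → [5, 11, 9, 30]
Insert 8:
  append 8 at index 4 → [5, 11, 9, 30, 8]
  8 < parent 11 at index 1, swap → [5, 8, 9, 30, 11]
Insert 26:
  append 26 at index 5 → [5, 8, 9, 30, 11, 26] (no swap needed)
Insert 27:
  append 27 at index 6 → [5, 8, 9, 30, 11, 26, 27] (no swap needed)

[5, 8, 9, 30, 11, 26, 27]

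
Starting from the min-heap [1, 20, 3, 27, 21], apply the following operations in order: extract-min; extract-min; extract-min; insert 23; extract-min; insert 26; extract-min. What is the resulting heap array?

[26, 27]

extract-min → returns 1:
  remove root 1; move last element 21 to root → [21, 20, 3, 27]
  21 vs smaller child 3 at index 2, swap → [3, 20, 21, 27]
extract-min → returns 3:
  remove root 3; move last element 27 to root → [27, 20, 21]
  27 vs smaller child 20 at index 1, swap → [20, 27, 21]
extract-min → returns 20:
  remove root 20; move last element 21 to root → [21, 27] (no swap needed)
insert 23:
  append 23 at index 2 → [21, 27, 23] (no swap needed)
extract-min → returns 21:
  remove root 21; move last element 23 to root → [23, 27] (no swap needed)
insert 26:
  append 26 at index 2 → [23, 27, 26] (no swap needed)
extract-min → returns 23:
  remove root 23; move last element 26 to root → [26, 27] (no swap needed)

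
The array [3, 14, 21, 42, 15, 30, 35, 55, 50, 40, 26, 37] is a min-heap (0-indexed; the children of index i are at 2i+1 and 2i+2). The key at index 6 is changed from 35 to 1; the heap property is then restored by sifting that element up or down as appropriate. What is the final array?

set index 6 from 35 to 1 → [3, 14, 21, 42, 15, 30, 1, 55, 50, 40, 26, 37]
1 < parent 21 at index 2, swap → [3, 14, 1, 42, 15, 30, 21, 55, 50, 40, 26, 37]
1 < parent 3 at index 0, swap → [1, 14, 3, 42, 15, 30, 21, 55, 50, 40, 26, 37]

[1, 14, 3, 42, 15, 30, 21, 55, 50, 40, 26, 37]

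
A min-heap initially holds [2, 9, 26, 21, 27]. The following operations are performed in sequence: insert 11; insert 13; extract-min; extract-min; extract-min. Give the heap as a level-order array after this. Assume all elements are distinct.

[13, 21, 26, 27]

insert 11:
  append 11 at index 5 → [2, 9, 26, 21, 27, 11]
  11 < parent 26 at index 2, swap → [2, 9, 11, 21, 27, 26]
insert 13:
  append 13 at index 6 → [2, 9, 11, 21, 27, 26, 13] (no swap needed)
extract-min → returns 2:
  remove root 2; move last element 13 to root → [13, 9, 11, 21, 27, 26]
  13 vs smaller child 9 at index 1, swap → [9, 13, 11, 21, 27, 26]
extract-min → returns 9:
  remove root 9; move last element 26 to root → [26, 13, 11, 21, 27]
  26 vs smaller child 11 at index 2, swap → [11, 13, 26, 21, 27]
extract-min → returns 11:
  remove root 11; move last element 27 to root → [27, 13, 26, 21]
  27 vs smaller child 13 at index 1, swap → [13, 27, 26, 21]
  27 vs only child 21 at index 3, swap → [13, 21, 26, 27]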